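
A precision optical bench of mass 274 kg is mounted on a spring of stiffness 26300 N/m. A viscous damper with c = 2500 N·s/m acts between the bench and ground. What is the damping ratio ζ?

0.466

ω_n = √(k/m) = √(26300/274) = 9.797 rad/s.
Critical damping c_c = 2√(k·m) = 2√(26300 × 274) = 5369 N·s/m, so ζ = c/c_c = 2500/5369 = 0.4656.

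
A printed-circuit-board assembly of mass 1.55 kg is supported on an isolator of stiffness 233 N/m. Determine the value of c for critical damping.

38.0 N·s/m

c_c = 2√(k·m) = 2√(233.0 × 1.55) = 2 × 19.00 = 38.01 N·s/m.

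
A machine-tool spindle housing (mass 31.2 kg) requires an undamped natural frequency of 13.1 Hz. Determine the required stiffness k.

ω_n = 2πf_n = 2π × 13.1 = 82.31 rad/s.
k = m·ω_n² = 31.2 × 82.31² = 31.2 × 6775 = 211400 N/m.

211000 N/m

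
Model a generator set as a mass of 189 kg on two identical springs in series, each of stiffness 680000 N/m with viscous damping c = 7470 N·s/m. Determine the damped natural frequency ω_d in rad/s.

37.5 rad/s

Series springs: 1/k_eq = 2/680000, so k_eq = 680000/2 = 340000 N/m.
ω_n = √(k_eq/m) = √(340000/189) = 42.41 rad/s.
Critical damping c_c = 2√(k_eq·m) = 2√(340000 × 189) = 16030 N·s/m, so ζ = c/c_c = 7470/16030 = 0.4659.
ω_d = ω_n√(1 − ζ²) = 42.41 × √(1 − 0.217) = 37.53 rad/s.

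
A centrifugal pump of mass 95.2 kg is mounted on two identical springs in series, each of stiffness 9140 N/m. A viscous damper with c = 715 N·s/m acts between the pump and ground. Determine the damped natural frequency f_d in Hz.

Series springs: 1/k_eq = 2/9140, so k_eq = 9140/2 = 4570 N/m.
ω_n = √(k_eq/m) = √(4570/95.2) = 6.929 rad/s.
Critical damping c_c = 2√(k_eq·m) = 2√(4570 × 95.2) = 1319 N·s/m, so ζ = c/c_c = 715/1319 = 0.5420.
ω_d = ω_n√(1 − ζ²) = 6.929 × √(1 − 0.294) = 5.823 rad/s.
f_d = ω_d/(2π) = 0.9267 Hz.

0.927 Hz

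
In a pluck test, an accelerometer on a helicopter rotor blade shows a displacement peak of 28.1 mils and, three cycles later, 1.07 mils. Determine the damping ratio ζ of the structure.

Logarithmic decrement δ = (1/n)·ln(x₀/x_n) = (1/3)·ln(28.1/1.07) = (1/3)·ln(26.26) = 1.089.
ζ = δ/√(4π² + δ²) = 1.089/√(39.48 + 1.19) = 1.089/6.377 = 0.1708.

0.171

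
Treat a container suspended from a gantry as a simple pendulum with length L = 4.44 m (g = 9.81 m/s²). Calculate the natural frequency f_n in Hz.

For a simple pendulum ω_n = √(g/L) = √(9.81/4.44) = √2.209 = 1.486 rad/s.
f_n = ω_n/(2π) = 1.486/6.283 = 0.2366 Hz.

0.237 Hz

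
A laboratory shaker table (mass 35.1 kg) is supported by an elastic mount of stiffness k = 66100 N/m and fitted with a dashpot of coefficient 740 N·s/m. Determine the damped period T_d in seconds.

ω_n = √(k/m) = √(66100/35.1) = 43.40 rad/s.
Critical damping c_c = 2√(k·m) = 2√(66100 × 35.1) = 3046 N·s/m, so ζ = c/c_c = 740/3046 = 0.2429.
ω_d = ω_n√(1 − ζ²) = 43.40 × √(1 − 0.0590) = 42.10 rad/s.
T_d = 2π/ω_d = 0.1493 s.

0.149 s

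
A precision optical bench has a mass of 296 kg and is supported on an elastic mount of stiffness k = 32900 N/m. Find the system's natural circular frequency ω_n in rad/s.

ω_n = √(k/m) = √(32900/296) = √111.1 = 10.54 rad/s.

10.5 rad/s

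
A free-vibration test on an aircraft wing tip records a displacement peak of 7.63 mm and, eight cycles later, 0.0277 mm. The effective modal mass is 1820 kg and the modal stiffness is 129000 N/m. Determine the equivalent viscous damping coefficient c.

Logarithmic decrement δ = (1/n)·ln(x₀/x_n) = (1/8)·ln(7.63/0.0277) = (1/8)·ln(275.5) = 0.7023.
ζ = δ/√(4π² + δ²) = 0.7023/√(39.48 + 0.493) = 0.7023/6.322 = 0.1111.
c = ζ · 2√(km) = 0.1111 × 2√(129000 × 1820) = 0.1111 × 30650 = 3404 N·s/m.

3400 N·s/m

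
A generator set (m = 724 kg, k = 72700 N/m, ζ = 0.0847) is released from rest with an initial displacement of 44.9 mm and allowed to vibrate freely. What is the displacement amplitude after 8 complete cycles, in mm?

Logarithmic decrement δ = 2πζ/√(1 − ζ²) = 2π × 0.08470/√(1 − 0.00717) = 0.5341.
After n cycles, x_n/x₀ = e^(−nδ), so x_8 = 44.9 × e^(−8 × 0.5341) = 44.9 × 0.01394 = 0.6260 mm.

0.626 mm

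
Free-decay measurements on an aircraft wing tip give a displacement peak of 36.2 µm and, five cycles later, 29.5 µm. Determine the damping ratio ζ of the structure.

0.00651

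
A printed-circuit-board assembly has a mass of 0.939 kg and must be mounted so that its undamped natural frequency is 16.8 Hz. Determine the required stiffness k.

10500 N/m

ω_n = 2πf_n = 2π × 16.8 = 105.6 rad/s.
k = m·ω_n² = 0.939 × 105.6² = 0.939 × 11140 = 10460 N/m.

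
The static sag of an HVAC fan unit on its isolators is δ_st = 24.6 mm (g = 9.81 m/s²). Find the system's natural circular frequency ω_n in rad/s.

20.0 rad/s

ω_n = √(g/δ_st) = √(9.81/0.0246) = √398.8 = 19.97 rad/s.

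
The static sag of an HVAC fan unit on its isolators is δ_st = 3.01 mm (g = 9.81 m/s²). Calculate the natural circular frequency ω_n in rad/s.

ω_n = √(g/δ_st) = √(9.81/0.00301) = √3259 = 57.09 rad/s.

57.1 rad/s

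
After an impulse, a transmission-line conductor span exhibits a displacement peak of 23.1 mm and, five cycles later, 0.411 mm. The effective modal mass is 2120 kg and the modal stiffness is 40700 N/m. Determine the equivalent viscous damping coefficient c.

Logarithmic decrement δ = (1/n)·ln(x₀/x_n) = (1/5)·ln(23.1/0.411) = (1/5)·ln(56.20) = 0.8058.
ζ = δ/√(4π² + δ²) = 0.8058/√(39.48 + 0.649) = 0.8058/6.335 = 0.1272.
c = ζ · 2√(km) = 0.1272 × 2√(40700 × 2120) = 0.1272 × 18580 = 2363 N·s/m.

2360 N·s/m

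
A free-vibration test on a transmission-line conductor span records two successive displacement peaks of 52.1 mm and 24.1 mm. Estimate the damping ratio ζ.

Logarithmic decrement δ = (1/n)·ln(x₀/x_n) = (1/1)·ln(52.1/24.1) = (1/1)·ln(2.162) = 0.7710.
ζ = δ/√(4π² + δ²) = 0.7710/√(39.48 + 0.594) = 0.7710/6.330 = 0.1218.

0.122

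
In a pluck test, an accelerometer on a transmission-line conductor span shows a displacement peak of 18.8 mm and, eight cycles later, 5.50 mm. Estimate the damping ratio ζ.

0.0244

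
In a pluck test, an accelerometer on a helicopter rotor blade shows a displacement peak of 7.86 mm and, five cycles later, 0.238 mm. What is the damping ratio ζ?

0.111

Logarithmic decrement δ = (1/n)·ln(x₀/x_n) = (1/5)·ln(7.86/0.238) = (1/5)·ln(33.03) = 0.6995.
ζ = δ/√(4π² + δ²) = 0.6995/√(39.48 + 0.489) = 0.6995/6.322 = 0.1106.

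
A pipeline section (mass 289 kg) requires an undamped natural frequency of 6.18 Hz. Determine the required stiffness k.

436000 N/m

ω_n = 2πf_n = 2π × 6.18 = 38.83 rad/s.
k = m·ω_n² = 289 × 38.83² = 289 × 1508 = 435700 N/m.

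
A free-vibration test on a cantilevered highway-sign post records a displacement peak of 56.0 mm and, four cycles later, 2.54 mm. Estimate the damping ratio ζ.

0.122

Logarithmic decrement δ = (1/n)·ln(x₀/x_n) = (1/4)·ln(56.0/2.54) = (1/4)·ln(22.05) = 0.7733.
ζ = δ/√(4π² + δ²) = 0.7733/√(39.48 + 0.598) = 0.7733/6.331 = 0.1222.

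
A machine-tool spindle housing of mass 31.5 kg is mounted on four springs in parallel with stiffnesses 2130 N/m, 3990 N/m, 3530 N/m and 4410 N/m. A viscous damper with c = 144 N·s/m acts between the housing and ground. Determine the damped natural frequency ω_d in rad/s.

Parallel springs add: k_eq = 2130 + 3990 + 3530 + 4410 = 14060 N/m.
ω_n = √(k_eq/m) = √(14060/31.5) = 21.13 rad/s.
Critical damping c_c = 2√(k_eq·m) = 2√(14060 × 31.5) = 1331 N·s/m, so ζ = c/c_c = 144/1331 = 0.1082.
ω_d = ω_n√(1 − ζ²) = 21.13 × √(1 − 0.0117) = 21.00 rad/s.

21.0 rad/s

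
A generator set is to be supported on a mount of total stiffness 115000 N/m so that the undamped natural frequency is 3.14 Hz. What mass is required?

295 kg

ω_n = 2πf_n = 2π × 3.14 = 19.73 rad/s.
m = k/ω_n² = 115000/19.73² = 115000/389.2 = 295.4 kg.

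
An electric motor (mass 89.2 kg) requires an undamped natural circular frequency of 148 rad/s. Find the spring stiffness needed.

1950000 N/m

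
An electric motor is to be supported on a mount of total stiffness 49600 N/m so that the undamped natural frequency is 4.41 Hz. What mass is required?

ω_n = 2πf_n = 2π × 4.41 = 27.71 rad/s.
m = k/ω_n² = 49600/27.71² = 49600/767.8 = 64.60 kg.

64.6 kg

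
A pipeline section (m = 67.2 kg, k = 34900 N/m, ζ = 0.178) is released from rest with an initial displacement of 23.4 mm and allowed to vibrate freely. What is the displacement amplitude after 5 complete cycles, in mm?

Logarithmic decrement δ = 2πζ/√(1 − ζ²) = 2π × 0.1780/√(1 − 0.0317) = 1.137.
After n cycles, x_n/x₀ = e^(−nδ), so x_5 = 23.4 × e^(−5 × 1.137) = 23.4 × 0.003404 = 0.07966 mm.

0.0797 mm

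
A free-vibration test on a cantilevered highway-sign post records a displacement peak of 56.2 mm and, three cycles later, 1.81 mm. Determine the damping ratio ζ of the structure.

0.179

Logarithmic decrement δ = (1/n)·ln(x₀/x_n) = (1/3)·ln(56.2/1.81) = (1/3)·ln(31.05) = 1.145.
ζ = δ/√(4π² + δ²) = 1.145/√(39.48 + 1.31) = 1.145/6.387 = 0.1793.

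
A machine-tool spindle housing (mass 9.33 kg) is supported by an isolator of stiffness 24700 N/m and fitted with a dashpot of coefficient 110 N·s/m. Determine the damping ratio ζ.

0.115

ω_n = √(k/m) = √(24700/9.33) = 51.45 rad/s.
Critical damping c_c = 2√(k·m) = 2√(24700 × 9.33) = 960.1 N·s/m, so ζ = c/c_c = 110/960.1 = 0.1146.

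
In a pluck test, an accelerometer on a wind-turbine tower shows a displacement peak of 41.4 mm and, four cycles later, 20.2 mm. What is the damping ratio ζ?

Logarithmic decrement δ = (1/n)·ln(x₀/x_n) = (1/4)·ln(41.4/20.2) = (1/4)·ln(2.050) = 0.1794.
ζ = δ/√(4π² + δ²) = 0.1794/√(39.48 + 0.0322) = 0.1794/6.286 = 0.02854.

0.0285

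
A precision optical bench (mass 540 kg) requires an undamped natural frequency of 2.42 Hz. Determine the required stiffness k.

125000 N/m

ω_n = 2πf_n = 2π × 2.42 = 15.21 rad/s.
k = m·ω_n² = 540 × 15.21² = 540 × 231.2 = 124800 N/m.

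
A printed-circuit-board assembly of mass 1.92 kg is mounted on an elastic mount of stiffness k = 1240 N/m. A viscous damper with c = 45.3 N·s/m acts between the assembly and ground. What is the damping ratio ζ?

0.464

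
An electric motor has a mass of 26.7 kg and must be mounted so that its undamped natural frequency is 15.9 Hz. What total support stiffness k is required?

266000 N/m

ω_n = 2πf_n = 2π × 15.9 = 99.90 rad/s.
k = m·ω_n² = 26.7 × 99.90² = 26.7 × 9981 = 266500 N/m.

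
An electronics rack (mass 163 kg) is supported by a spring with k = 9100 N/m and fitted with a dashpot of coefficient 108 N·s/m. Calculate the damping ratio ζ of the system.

0.0443

ω_n = √(k/m) = √(9100/163) = 7.472 rad/s.
Critical damping c_c = 2√(k·m) = 2√(9100 × 163) = 2436 N·s/m, so ζ = c/c_c = 108/2436 = 0.04434.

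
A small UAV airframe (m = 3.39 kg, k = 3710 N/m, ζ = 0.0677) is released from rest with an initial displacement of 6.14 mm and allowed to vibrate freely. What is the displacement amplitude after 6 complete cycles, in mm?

Logarithmic decrement δ = 2πζ/√(1 − ζ²) = 2π × 0.06770/√(1 − 0.00458) = 0.4263.
After n cycles, x_n/x₀ = e^(−nδ), so x_6 = 6.14 × e^(−6 × 0.4263) = 6.14 × 0.07745 = 0.4756 mm.

0.476 mm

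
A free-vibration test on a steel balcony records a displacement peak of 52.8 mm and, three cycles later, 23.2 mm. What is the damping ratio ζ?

Logarithmic decrement δ = (1/n)·ln(x₀/x_n) = (1/3)·ln(52.8/23.2) = (1/3)·ln(2.276) = 0.2741.
ζ = δ/√(4π² + δ²) = 0.2741/√(39.48 + 0.0751) = 0.2741/6.289 = 0.04359.

0.0436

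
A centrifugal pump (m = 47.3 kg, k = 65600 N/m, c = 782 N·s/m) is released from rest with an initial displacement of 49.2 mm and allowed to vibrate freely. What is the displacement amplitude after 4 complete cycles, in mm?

0.161 mm

ζ = c/(2√(km)) = 782/(2√(65600 × 47.3)) = 782/3523 = 0.2220.
Logarithmic decrement δ = 2πζ/√(1 − ζ²) = 2π × 0.2220/√(1 − 0.0493) = 1.430.
After n cycles, x_n/x₀ = e^(−nδ), so x_4 = 49.2 × e^(−4 × 1.430) = 49.2 × 0.003275 = 0.1611 mm.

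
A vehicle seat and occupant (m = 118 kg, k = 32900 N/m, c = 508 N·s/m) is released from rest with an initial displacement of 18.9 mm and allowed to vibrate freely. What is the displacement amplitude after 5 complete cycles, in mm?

0.318 mm

ζ = c/(2√(km)) = 508/(2√(32900 × 118)) = 508/3941 = 0.1289.
Logarithmic decrement δ = 2πζ/√(1 − ζ²) = 2π × 0.1289/√(1 − 0.0166) = 0.8168.
After n cycles, x_n/x₀ = e^(−nδ), so x_5 = 18.9 × e^(−5 × 0.8168) = 18.9 × 0.01684 = 0.3183 mm.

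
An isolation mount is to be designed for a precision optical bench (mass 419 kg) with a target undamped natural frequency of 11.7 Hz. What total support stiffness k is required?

ω_n = 2πf_n = 2π × 11.7 = 73.51 rad/s.
k = m·ω_n² = 419 × 73.51² = 419 × 5404 = 2264000 N/m.

2260000 N/m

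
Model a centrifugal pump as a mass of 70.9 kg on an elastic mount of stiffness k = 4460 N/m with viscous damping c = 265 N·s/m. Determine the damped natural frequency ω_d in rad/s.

7.71 rad/s

ω_n = √(k/m) = √(4460/70.9) = 7.931 rad/s.
Critical damping c_c = 2√(k·m) = 2√(4460 × 70.9) = 1125 N·s/m, so ζ = c/c_c = 265/1125 = 0.2356.
ω_d = ω_n√(1 − ζ²) = 7.931 × √(1 − 0.0555) = 7.708 rad/s.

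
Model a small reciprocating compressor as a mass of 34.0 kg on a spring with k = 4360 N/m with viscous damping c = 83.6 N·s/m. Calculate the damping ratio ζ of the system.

0.109

ω_n = √(k/m) = √(4360/34.0) = 11.32 rad/s.
Critical damping c_c = 2√(k·m) = 2√(4360 × 34.0) = 770.0 N·s/m, so ζ = c/c_c = 83.6/770.0 = 0.1086.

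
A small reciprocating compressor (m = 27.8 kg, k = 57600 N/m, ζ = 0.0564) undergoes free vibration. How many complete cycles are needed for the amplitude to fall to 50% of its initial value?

Logarithmic decrement δ = 2πζ/√(1 − ζ²) = 2π × 0.05640/√(1 − 0.00318) = 0.3549.
x_n/x₀ = e^(−nδ) ≤ 0.5; take ln: n ≥ ln(1/0.5)/δ = 0.6931/0.3549 = 1.953.
So 2 complete cycles are required.

2 cycles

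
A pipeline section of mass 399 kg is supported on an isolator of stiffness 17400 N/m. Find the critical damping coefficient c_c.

c_c = 2√(k·m) = 2√(17400 × 399) = 2 × 2635 = 5270 N·s/m.

5270 N·s/m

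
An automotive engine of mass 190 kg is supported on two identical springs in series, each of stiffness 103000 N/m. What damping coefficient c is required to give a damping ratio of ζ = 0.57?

Series springs: 1/k_eq = 2/103000, so k_eq = 103000/2 = 51500 N/m.
c_c = 2√(k_eq·m) = 2√(51500 × 190) = 6256 N·s/m.
c = ζ·c_c = 0.57 × 6256 = 3566 N·s/m.

3570 N·s/m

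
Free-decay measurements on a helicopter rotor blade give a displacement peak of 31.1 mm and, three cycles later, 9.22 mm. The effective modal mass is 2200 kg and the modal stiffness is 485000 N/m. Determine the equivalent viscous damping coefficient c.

Logarithmic decrement δ = (1/n)·ln(x₀/x_n) = (1/3)·ln(31.1/9.22) = (1/3)·ln(3.373) = 0.4053.
ζ = δ/√(4π² + δ²) = 0.4053/√(39.48 + 0.164) = 0.4053/6.296 = 0.06437.
c = ζ · 2√(km) = 0.06437 × 2√(485000 × 2200) = 0.06437 × 65330 = 4205 N·s/m.

4210 N·s/m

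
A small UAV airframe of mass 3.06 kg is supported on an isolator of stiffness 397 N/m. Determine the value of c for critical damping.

c_c = 2√(k·m) = 2√(397.0 × 3.06) = 2 × 34.85 = 69.71 N·s/m.

69.7 N·s/m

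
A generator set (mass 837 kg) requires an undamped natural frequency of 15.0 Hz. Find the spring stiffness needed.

ω_n = 2πf_n = 2π × 15.0 = 94.25 rad/s.
k = m·ω_n² = 837 × 94.25² = 837 × 8883 = 7435000 N/m.

7430000 N/m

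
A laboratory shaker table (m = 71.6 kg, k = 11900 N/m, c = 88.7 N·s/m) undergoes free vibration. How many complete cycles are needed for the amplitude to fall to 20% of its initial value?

6 cycles

ζ = c/(2√(km)) = 88.7/(2√(11900 × 71.6)) = 88.7/1846 = 0.04805.
Logarithmic decrement δ = 2πζ/√(1 − ζ²) = 2π × 0.04805/√(1 − 0.00231) = 0.3022.
x_n/x₀ = e^(−nδ) ≤ 0.2; take ln: n ≥ ln(1/0.2)/δ = 1.609/0.3022 = 5.325.
So 6 complete cycles are required.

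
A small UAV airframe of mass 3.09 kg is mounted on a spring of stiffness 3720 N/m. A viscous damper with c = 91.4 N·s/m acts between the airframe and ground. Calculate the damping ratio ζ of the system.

ω_n = √(k/m) = √(3720/3.09) = 34.70 rad/s.
Critical damping c_c = 2√(k·m) = 2√(3720 × 3.09) = 214.4 N·s/m, so ζ = c/c_c = 91.4/214.4 = 0.4263.

0.426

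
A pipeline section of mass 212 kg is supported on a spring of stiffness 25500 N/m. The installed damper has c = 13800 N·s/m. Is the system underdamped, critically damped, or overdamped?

overdamped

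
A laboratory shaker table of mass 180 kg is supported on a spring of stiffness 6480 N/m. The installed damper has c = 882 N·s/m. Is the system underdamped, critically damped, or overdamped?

underdamped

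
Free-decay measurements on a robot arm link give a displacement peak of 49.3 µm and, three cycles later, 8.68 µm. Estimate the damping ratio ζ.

Logarithmic decrement δ = (1/n)·ln(x₀/x_n) = (1/3)·ln(49.3/8.68) = (1/3)·ln(5.680) = 0.5790.
ζ = δ/√(4π² + δ²) = 0.5790/√(39.48 + 0.335) = 0.5790/6.310 = 0.09176.

0.0918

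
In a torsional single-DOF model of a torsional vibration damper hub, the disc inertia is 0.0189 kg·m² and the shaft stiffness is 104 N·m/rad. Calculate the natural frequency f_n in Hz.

11.8 Hz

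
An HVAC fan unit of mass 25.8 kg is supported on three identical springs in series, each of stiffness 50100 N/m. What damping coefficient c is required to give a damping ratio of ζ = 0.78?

1020 N·s/m

Series springs: 1/k_eq = 3/50100, so k_eq = 50100/3 = 16700 N/m.
c_c = 2√(k_eq·m) = 2√(16700 × 25.8) = 1313 N·s/m.
c = ζ·c_c = 0.78 × 1313 = 1024 N·s/m.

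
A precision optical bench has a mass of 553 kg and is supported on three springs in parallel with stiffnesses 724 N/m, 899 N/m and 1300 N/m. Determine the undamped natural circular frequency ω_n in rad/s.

2.30 rad/s

Parallel springs add: k_eq = 724 + 899 + 1300 = 2923 N/m.
ω_n = √(k_eq/m) = √(2923/553) = √5.286 = 2.299 rad/s.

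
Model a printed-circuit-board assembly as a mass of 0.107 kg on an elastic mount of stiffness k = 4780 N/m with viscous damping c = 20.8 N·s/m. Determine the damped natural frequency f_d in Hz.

29.9 Hz

ω_n = √(k/m) = √(4780/0.107) = 211.4 rad/s.
Critical damping c_c = 2√(k·m) = 2√(4780 × 0.107) = 45.23 N·s/m, so ζ = c/c_c = 20.8/45.23 = 0.4599.
ω_d = ω_n√(1 − ζ²) = 211.4 × √(1 − 0.211) = 187.7 rad/s.
f_d = ω_d/(2π) = 29.87 Hz.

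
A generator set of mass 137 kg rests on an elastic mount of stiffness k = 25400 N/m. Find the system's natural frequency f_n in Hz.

ω_n = √(k/m) = √(25400/137) = √185.4 = 13.62 rad/s.
f_n = ω_n/(2π) = 13.62/6.283 = 2.167 Hz.

2.17 Hz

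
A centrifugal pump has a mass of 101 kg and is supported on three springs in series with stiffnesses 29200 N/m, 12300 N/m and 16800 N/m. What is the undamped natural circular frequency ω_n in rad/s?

7.52 rad/s

Series springs: 1/k_eq = 1/29200 + 1/12300 + 1/16800 = 0.0001751, so k_eq = 5712 N/m.
ω_n = √(k_eq/m) = √(5712/101) = √56.55 = 7.520 rad/s.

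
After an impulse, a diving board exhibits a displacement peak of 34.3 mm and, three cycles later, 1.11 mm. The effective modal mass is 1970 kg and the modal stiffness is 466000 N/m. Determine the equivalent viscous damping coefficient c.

10900 N·s/m

Logarithmic decrement δ = (1/n)·ln(x₀/x_n) = (1/3)·ln(34.3/1.11) = (1/3)·ln(30.90) = 1.144.
ζ = δ/√(4π² + δ²) = 1.144/√(39.48 + 1.31) = 1.144/6.386 = 0.1791.
c = ζ · 2√(km) = 0.1791 × 2√(466000 × 1970) = 0.1791 × 60600 = 10850 N·s/m.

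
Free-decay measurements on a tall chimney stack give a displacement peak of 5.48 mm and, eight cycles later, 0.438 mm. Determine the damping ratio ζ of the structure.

0.0502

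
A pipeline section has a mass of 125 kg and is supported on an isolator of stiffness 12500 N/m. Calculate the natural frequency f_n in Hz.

1.59 Hz

ω_n = √(k/m) = √(12500/125) = √100.0 = 10.00 rad/s.
f_n = ω_n/(2π) = 10.00/6.283 = 1.592 Hz.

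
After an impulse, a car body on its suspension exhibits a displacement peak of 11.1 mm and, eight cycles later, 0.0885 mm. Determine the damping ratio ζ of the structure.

0.0957

Logarithmic decrement δ = (1/n)·ln(x₀/x_n) = (1/8)·ln(11.1/0.0885) = (1/8)·ln(125.4) = 0.6040.
ζ = δ/√(4π² + δ²) = 0.6040/√(39.48 + 0.365) = 0.6040/6.312 = 0.09568.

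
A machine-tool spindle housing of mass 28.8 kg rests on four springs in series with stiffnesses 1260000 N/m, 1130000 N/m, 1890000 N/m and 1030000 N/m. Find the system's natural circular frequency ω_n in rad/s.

Series springs: 1/k_eq = 1/1260000 + 1/1130000 + 1/1890000 + 1/1030000 = 3.179×10^-6, so k_eq = 314600 N/m.
ω_n = √(k_eq/m) = √(314600/28.8) = √10920 = 104.5 rad/s.

105 rad/s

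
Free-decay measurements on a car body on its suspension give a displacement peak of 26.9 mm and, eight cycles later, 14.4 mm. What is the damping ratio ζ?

Logarithmic decrement δ = (1/n)·ln(x₀/x_n) = (1/8)·ln(26.9/14.4) = (1/8)·ln(1.868) = 0.07811.
ζ = δ/√(4π² + δ²) = 0.07811/√(39.48 + 0.00610) = 0.07811/6.284 = 0.01243.

0.0124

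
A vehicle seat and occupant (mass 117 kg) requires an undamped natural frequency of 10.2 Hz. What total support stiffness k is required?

481000 N/m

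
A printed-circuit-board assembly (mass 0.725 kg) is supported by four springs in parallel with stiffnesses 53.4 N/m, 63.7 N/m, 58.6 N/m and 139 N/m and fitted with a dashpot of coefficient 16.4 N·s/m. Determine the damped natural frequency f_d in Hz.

2.78 Hz

Parallel springs add: k_eq = 53.4 + 63.7 + 58.6 + 139 = 314.7 N/m.
ω_n = √(k_eq/m) = √(314.7/0.725) = 20.83 rad/s.
Critical damping c_c = 2√(k_eq·m) = 2√(314.7 × 0.725) = 30.21 N·s/m, so ζ = c/c_c = 16.4/30.21 = 0.5429.
ω_d = ω_n√(1 − ζ²) = 20.83 × √(1 − 0.295) = 17.50 rad/s.
f_d = ω_d/(2π) = 2.785 Hz.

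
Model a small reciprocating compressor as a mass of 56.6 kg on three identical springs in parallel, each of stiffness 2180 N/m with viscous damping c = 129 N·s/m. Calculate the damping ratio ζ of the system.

0.106

Parallel springs add: k_eq = 3 × 2180 = 6540 N/m.
ω_n = √(k_eq/m) = √(6540/56.6) = 10.75 rad/s.
Critical damping c_c = 2√(k_eq·m) = 2√(6540 × 56.6) = 1217 N·s/m, so ζ = c/c_c = 129/1217 = 0.1060.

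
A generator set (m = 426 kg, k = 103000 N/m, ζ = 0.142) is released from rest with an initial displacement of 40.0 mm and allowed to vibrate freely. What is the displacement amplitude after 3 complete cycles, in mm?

2.68 mm

Logarithmic decrement δ = 2πζ/√(1 − ζ²) = 2π × 0.1420/√(1 − 0.0202) = 0.9013.
After n cycles, x_n/x₀ = e^(−nδ), so x_3 = 40.0 × e^(−3 × 0.9013) = 40.0 × 0.06693 = 2.677 mm.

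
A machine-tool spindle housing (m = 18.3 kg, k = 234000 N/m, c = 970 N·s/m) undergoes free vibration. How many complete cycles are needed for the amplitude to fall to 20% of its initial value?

ζ = c/(2√(km)) = 970/(2√(234000 × 18.3)) = 970/4139 = 0.2344.
Logarithmic decrement δ = 2πζ/√(1 − ζ²) = 2π × 0.2344/√(1 − 0.0549) = 1.515.
x_n/x₀ = e^(−nδ) ≤ 0.2; take ln: n ≥ ln(1/0.2)/δ = 1.609/1.515 = 1.062.
So 2 complete cycles are required.

2 cycles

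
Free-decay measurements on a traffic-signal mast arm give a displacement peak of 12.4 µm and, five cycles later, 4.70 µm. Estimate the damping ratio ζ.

0.0309

Logarithmic decrement δ = (1/n)·ln(x₀/x_n) = (1/5)·ln(12.4/4.70) = (1/5)·ln(2.638) = 0.1940.
ζ = δ/√(4π² + δ²) = 0.1940/√(39.48 + 0.0376) = 0.1940/6.286 = 0.03087.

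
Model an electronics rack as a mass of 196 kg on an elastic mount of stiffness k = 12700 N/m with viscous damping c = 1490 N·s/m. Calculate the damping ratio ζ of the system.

0.472

ω_n = √(k/m) = √(12700/196) = 8.050 rad/s.
Critical damping c_c = 2√(k·m) = 2√(12700 × 196) = 3155 N·s/m, so ζ = c/c_c = 1490/3155 = 0.4722.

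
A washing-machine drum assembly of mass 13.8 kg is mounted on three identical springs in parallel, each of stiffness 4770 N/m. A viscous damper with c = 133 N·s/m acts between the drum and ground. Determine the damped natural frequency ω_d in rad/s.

Parallel springs add: k_eq = 3 × 4770 = 14310 N/m.
ω_n = √(k_eq/m) = √(14310/13.8) = 32.20 rad/s.
Critical damping c_c = 2√(k_eq·m) = 2√(14310 × 13.8) = 888.8 N·s/m, so ζ = c/c_c = 133/888.8 = 0.1496.
ω_d = ω_n√(1 − ζ²) = 32.20 × √(1 − 0.0224) = 31.84 rad/s.

31.8 rad/s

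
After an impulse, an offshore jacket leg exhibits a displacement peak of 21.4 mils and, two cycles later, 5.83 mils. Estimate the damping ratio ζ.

0.103

Logarithmic decrement δ = (1/n)·ln(x₀/x_n) = (1/2)·ln(21.4/5.83) = (1/2)·ln(3.671) = 0.6502.
ζ = δ/√(4π² + δ²) = 0.6502/√(39.48 + 0.423) = 0.6502/6.317 = 0.1029.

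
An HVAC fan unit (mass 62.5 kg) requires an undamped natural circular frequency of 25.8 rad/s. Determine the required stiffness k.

41600 N/m

k = m·ω_n² = 62.5 × 25.80² = 62.5 × 665.6 = 41600 N/m.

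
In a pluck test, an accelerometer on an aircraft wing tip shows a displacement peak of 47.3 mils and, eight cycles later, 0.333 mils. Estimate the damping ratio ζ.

0.0981

Logarithmic decrement δ = (1/n)·ln(x₀/x_n) = (1/8)·ln(47.3/0.333) = (1/8)·ln(142.0) = 0.6195.
ζ = δ/√(4π² + δ²) = 0.6195/√(39.48 + 0.384) = 0.6195/6.314 = 0.09812.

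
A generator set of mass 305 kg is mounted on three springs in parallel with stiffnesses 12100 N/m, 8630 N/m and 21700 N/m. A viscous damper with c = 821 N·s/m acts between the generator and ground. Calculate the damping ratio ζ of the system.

Parallel springs add: k_eq = 12100 + 8630 + 21700 = 42430 N/m.
ω_n = √(k_eq/m) = √(42430/305) = 11.79 rad/s.
Critical damping c_c = 2√(k_eq·m) = 2√(42430 × 305) = 7195 N·s/m, so ζ = c/c_c = 821/7195 = 0.1141.

0.114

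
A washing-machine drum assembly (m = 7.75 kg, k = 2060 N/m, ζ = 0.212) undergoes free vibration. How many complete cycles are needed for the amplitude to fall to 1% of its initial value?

Logarithmic decrement δ = 2πζ/√(1 − ζ²) = 2π × 0.2120/√(1 − 0.0449) = 1.363.
x_n/x₀ = e^(−nδ) ≤ 0.01; take ln: n ≥ ln(1/0.01)/δ = 4.605/1.363 = 3.379.
So 4 complete cycles are required.

4 cycles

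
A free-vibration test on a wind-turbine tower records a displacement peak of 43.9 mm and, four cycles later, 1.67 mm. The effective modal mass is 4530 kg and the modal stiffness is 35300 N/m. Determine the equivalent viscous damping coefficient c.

Logarithmic decrement δ = (1/n)·ln(x₀/x_n) = (1/4)·ln(43.9/1.67) = (1/4)·ln(26.29) = 0.8173.
ζ = δ/√(4π² + δ²) = 0.8173/√(39.48 + 0.668) = 0.8173/6.336 = 0.1290.
c = ζ · 2√(km) = 0.1290 × 2√(35300 × 4530) = 0.1290 × 25290 = 3262 N·s/m.

3260 N·s/m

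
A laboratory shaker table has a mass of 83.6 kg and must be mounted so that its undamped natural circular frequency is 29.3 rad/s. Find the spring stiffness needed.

k = m·ω_n² = 83.6 × 29.30² = 83.6 × 858.5 = 71770 N/m.

71800 N/m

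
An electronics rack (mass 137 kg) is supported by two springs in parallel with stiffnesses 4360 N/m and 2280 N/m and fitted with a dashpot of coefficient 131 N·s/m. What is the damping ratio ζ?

0.0687

Parallel springs add: k_eq = 4360 + 2280 = 6640 N/m.
ω_n = √(k_eq/m) = √(6640/137) = 6.962 rad/s.
Critical damping c_c = 2√(k_eq·m) = 2√(6640 × 137) = 1908 N·s/m, so ζ = c/c_c = 131/1908 = 0.06867.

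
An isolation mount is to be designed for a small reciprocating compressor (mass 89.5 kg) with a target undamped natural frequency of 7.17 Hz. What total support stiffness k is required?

182000 N/m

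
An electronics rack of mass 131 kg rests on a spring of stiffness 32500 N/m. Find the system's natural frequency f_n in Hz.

ω_n = √(k/m) = √(32500/131) = √248.1 = 15.75 rad/s.
f_n = ω_n/(2π) = 15.75/6.283 = 2.507 Hz.

2.51 Hz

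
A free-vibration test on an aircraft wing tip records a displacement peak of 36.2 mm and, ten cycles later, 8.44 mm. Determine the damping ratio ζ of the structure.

0.0232

Logarithmic decrement δ = (1/n)·ln(x₀/x_n) = (1/10)·ln(36.2/8.44) = (1/10)·ln(4.289) = 0.1456.
ζ = δ/√(4π² + δ²) = 0.1456/√(39.48 + 0.0212) = 0.1456/6.285 = 0.02317.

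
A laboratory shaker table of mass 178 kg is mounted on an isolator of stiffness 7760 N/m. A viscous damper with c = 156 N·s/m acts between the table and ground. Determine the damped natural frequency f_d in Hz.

1.05 Hz

ω_n = √(k/m) = √(7760/178) = 6.603 rad/s.
Critical damping c_c = 2√(k·m) = 2√(7760 × 178) = 2351 N·s/m, so ζ = c/c_c = 156/2351 = 0.06637.
ω_d = ω_n√(1 − ζ²) = 6.603 × √(1 − 0.00440) = 6.588 rad/s.
f_d = ω_d/(2π) = 1.049 Hz.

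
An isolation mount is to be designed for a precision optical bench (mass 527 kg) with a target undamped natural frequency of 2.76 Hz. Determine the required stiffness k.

158000 N/m

ω_n = 2πf_n = 2π × 2.76 = 17.34 rad/s.
k = m·ω_n² = 527 × 17.34² = 527 × 300.7 = 158500 N/m.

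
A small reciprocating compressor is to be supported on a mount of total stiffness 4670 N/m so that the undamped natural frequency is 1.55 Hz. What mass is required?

49.2 kg

ω_n = 2πf_n = 2π × 1.55 = 9.739 rad/s.
m = k/ω_n² = 4670/9.739² = 4670/94.85 = 49.24 kg.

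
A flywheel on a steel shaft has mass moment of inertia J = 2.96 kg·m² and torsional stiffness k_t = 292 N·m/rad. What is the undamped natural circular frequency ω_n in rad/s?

9.93 rad/s

ω_n = √(k_t/J) = √(292/2.96) = √98.65 = 9.932 rad/s.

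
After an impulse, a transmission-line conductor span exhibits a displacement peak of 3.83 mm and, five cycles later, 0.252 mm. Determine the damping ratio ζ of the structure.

0.0863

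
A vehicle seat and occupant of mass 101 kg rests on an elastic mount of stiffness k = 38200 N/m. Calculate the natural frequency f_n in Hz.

ω_n = √(k/m) = √(38200/101) = √378.2 = 19.45 rad/s.
f_n = ω_n/(2π) = 19.45/6.283 = 3.095 Hz.

3.10 Hz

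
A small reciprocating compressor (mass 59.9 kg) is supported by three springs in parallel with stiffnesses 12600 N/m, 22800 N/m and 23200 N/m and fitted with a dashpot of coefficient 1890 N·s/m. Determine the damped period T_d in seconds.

0.233 s

Parallel springs add: k_eq = 12600 + 22800 + 23200 = 58600 N/m.
ω_n = √(k_eq/m) = √(58600/59.9) = 31.28 rad/s.
Critical damping c_c = 2√(k_eq·m) = 2√(58600 × 59.9) = 3747 N·s/m, so ζ = c/c_c = 1890/3747 = 0.5044.
ω_d = ω_n√(1 − ζ²) = 31.28 × √(1 − 0.254) = 27.01 rad/s.
T_d = 2π/ω_d = 0.2326 s.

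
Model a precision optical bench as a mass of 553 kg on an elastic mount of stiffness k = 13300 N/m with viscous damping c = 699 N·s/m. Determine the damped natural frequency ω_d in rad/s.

4.86 rad/s

ω_n = √(k/m) = √(13300/553) = 4.904 rad/s.
Critical damping c_c = 2√(k·m) = 2√(13300 × 553) = 5424 N·s/m, so ζ = c/c_c = 699/5424 = 0.1289.
ω_d = ω_n√(1 − ζ²) = 4.904 × √(1 − 0.0166) = 4.863 rad/s.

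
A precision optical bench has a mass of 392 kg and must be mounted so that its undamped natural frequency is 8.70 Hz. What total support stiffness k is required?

1170000 N/m

ω_n = 2πf_n = 2π × 8.70 = 54.66 rad/s.
k = m·ω_n² = 392 × 54.66² = 392 × 2988 = 1171000 N/m.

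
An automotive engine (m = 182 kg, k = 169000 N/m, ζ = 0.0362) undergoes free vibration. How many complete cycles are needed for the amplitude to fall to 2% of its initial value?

18 cycles

Logarithmic decrement δ = 2πζ/√(1 − ζ²) = 2π × 0.03620/√(1 − 0.00131) = 0.2276.
x_n/x₀ = e^(−nδ) ≤ 0.02; take ln: n ≥ ln(1/0.02)/δ = 3.912/0.2276 = 17.19.
So 18 complete cycles are required.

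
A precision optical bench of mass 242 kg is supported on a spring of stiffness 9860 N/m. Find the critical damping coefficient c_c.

3090 N·s/m

c_c = 2√(k·m) = 2√(9860 × 242) = 2 × 1545 = 3089 N·s/m.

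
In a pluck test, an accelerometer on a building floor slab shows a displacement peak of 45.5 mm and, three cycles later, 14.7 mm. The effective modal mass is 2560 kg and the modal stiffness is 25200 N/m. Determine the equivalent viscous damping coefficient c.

961 N·s/m

Logarithmic decrement δ = (1/n)·ln(x₀/x_n) = (1/3)·ln(45.5/14.7) = (1/3)·ln(3.095) = 0.3766.
ζ = δ/√(4π² + δ²) = 0.3766/√(39.48 + 0.142) = 0.3766/6.294 = 0.05983.
c = ζ · 2√(km) = 0.05983 × 2√(25200 × 2560) = 0.05983 × 16060 = 961.2 N·s/m.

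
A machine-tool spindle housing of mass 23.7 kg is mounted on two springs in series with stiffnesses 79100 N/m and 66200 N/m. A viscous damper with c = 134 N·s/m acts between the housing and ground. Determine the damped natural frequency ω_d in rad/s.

Series springs: 1/k_eq = 1/79100 + 1/66200 = 2.775×10^-5, so k_eq = 36040 N/m.
ω_n = √(k_eq/m) = √(36040/23.7) = 39.00 rad/s.
Critical damping c_c = 2√(k_eq·m) = 2√(36040 × 23.7) = 1848 N·s/m, so ζ = c/c_c = 134/1848 = 0.07250.
ω_d = ω_n√(1 − ζ²) = 39.00 × √(1 − 0.00526) = 38.89 rad/s.

38.9 rad/s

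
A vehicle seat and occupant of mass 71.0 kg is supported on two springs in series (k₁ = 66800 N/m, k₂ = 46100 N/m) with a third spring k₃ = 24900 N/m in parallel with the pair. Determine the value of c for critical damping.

3850 N·s/m

Series pair: k_s = k₁k₂/(k₁+k₂) = (66800)(46100)/(66800 + 46100) = 27280 N/m. In parallel with k₃: k_eq = 27280 + 24900 = 52180 N/m.
c_c = 2√(k_eq·m) = 2√(52180 × 71.0) = 2 × 1925 = 3849 N·s/m.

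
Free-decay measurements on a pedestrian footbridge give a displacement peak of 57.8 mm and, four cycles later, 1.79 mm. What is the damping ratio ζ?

0.137

Logarithmic decrement δ = (1/n)·ln(x₀/x_n) = (1/4)·ln(57.8/1.79) = (1/4)·ln(32.29) = 0.8687.
ζ = δ/√(4π² + δ²) = 0.8687/√(39.48 + 0.755) = 0.8687/6.343 = 0.1370.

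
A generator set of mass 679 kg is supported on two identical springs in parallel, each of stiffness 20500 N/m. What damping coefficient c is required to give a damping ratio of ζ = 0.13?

1370 N·s/m

Parallel springs add: k_eq = 2 × 20500 = 41000 N/m.
c_c = 2√(k_eq·m) = 2√(41000 × 679) = 10550 N·s/m.
c = ζ·c_c = 0.13 × 10550 = 1372 N·s/m.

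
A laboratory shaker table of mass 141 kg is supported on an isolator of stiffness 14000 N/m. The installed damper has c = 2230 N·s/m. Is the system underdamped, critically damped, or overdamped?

underdamped

c_c = 2√(k·m) = 2810 N·s/m; ζ = c/c_c = 2230/2810 = 0.794.
Since ζ < 1 the system is underdamped.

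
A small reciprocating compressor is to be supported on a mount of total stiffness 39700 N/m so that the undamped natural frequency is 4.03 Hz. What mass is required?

61.9 kg

ω_n = 2πf_n = 2π × 4.03 = 25.32 rad/s.
m = k/ω_n² = 39700/25.32² = 39700/641.2 = 61.92 kg.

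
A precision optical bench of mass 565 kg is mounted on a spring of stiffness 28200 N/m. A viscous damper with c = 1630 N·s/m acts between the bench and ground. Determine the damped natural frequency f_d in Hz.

1.10 Hz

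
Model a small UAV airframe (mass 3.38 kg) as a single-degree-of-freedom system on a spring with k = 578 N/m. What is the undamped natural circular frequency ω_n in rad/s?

ω_n = √(k/m) = √(578.0/3.38) = √171.0 = 13.08 rad/s.

13.1 rad/s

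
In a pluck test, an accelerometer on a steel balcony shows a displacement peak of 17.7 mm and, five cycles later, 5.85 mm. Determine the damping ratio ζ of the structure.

Logarithmic decrement δ = (1/n)·ln(x₀/x_n) = (1/5)·ln(17.7/5.85) = (1/5)·ln(3.026) = 0.2214.
ζ = δ/√(4π² + δ²) = 0.2214/√(39.48 + 0.0490) = 0.2214/6.287 = 0.03522.

0.0352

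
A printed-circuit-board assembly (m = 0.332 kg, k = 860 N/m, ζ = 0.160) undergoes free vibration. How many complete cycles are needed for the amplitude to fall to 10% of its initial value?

3 cycles

Logarithmic decrement δ = 2πζ/√(1 − ζ²) = 2π × 0.1600/√(1 − 0.0256) = 1.018.
x_n/x₀ = e^(−nδ) ≤ 0.1; take ln: n ≥ ln(1/0.1)/δ = 2.303/1.018 = 2.261.
So 3 complete cycles are required.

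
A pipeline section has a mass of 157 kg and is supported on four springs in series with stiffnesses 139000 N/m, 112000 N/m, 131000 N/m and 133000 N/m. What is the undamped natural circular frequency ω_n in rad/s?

14.3 rad/s

Series springs: 1/k_eq = 1/139000 + 1/112000 + 1/131000 + 1/133000 = 3.128×10^-5, so k_eq = 31970 N/m.
ω_n = √(k_eq/m) = √(31970/157) = √203.7 = 14.27 rad/s.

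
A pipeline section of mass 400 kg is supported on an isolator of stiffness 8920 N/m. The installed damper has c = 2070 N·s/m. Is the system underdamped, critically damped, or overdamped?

c_c = 2√(k·m) = 3778 N·s/m; ζ = c/c_c = 2070/3778 = 0.548.
Since ζ < 1 the system is underdamped.

underdamped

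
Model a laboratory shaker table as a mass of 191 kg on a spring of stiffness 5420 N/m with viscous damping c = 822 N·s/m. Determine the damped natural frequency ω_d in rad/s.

4.87 rad/s

ω_n = √(k/m) = √(5420/191) = 5.327 rad/s.
Critical damping c_c = 2√(k·m) = 2√(5420 × 191) = 2035 N·s/m, so ζ = c/c_c = 822/2035 = 0.4039.
ω_d = ω_n√(1 − ζ²) = 5.327 × √(1 − 0.163) = 4.873 rad/s.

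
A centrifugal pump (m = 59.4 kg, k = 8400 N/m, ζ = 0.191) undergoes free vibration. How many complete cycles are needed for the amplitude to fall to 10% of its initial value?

2 cycles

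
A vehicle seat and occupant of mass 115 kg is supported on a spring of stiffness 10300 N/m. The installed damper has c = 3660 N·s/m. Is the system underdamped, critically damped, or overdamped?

c_c = 2√(k·m) = 2177 N·s/m; ζ = c/c_c = 3660/2177 = 1.68.
Since ζ > 1 the system is overdamped.

overdamped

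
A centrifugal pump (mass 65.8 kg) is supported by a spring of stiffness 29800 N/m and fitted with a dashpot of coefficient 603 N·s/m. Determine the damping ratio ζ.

ω_n = √(k/m) = √(29800/65.8) = 21.28 rad/s.
Critical damping c_c = 2√(k·m) = 2√(29800 × 65.8) = 2801 N·s/m, so ζ = c/c_c = 603/2801 = 0.2153.

0.215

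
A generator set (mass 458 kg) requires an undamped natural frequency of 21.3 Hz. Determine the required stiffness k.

8200000 N/m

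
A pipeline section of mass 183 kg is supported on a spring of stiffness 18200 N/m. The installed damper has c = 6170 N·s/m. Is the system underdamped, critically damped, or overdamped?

c_c = 2√(k·m) = 3650 N·s/m; ζ = c/c_c = 6170/3650 = 1.69.
Since ζ > 1 the system is overdamped.

overdamped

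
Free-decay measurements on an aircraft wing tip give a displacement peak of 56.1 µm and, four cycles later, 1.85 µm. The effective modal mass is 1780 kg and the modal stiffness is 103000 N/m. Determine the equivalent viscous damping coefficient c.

3640 N·s/m

Logarithmic decrement δ = (1/n)·ln(x₀/x_n) = (1/4)·ln(56.1/1.85) = (1/4)·ln(30.32) = 0.8530.
ζ = δ/√(4π² + δ²) = 0.8530/√(39.48 + 0.728) = 0.8530/6.341 = 0.1345.
c = ζ · 2√(km) = 0.1345 × 2√(103000 × 1780) = 0.1345 × 27080 = 3643 N·s/m.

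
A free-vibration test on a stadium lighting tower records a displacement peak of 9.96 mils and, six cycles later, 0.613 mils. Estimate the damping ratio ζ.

0.0738

Logarithmic decrement δ = (1/n)·ln(x₀/x_n) = (1/6)·ln(9.96/0.613) = (1/6)·ln(16.25) = 0.4647.
ζ = δ/√(4π² + δ²) = 0.4647/√(39.48 + 0.216) = 0.4647/6.300 = 0.07375.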